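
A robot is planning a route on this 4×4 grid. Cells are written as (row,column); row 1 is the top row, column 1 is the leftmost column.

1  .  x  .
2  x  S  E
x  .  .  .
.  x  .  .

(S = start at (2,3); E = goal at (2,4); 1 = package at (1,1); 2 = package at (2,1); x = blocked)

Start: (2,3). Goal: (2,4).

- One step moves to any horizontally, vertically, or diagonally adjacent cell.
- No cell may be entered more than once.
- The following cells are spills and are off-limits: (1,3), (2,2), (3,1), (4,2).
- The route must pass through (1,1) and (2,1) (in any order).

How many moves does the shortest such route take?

6

Any route passes through (1,1) and (2,1) in some order between (2,3) and (2,4). Summing Chebyshev distances along each leg and taking the cheapest ordering ((2,3) → (1,1) → (2,1) → (2,4)) gives a lower bound of 2 + 1 + 3 = 6 moves.
A route of 6 moves achieves this: (2,3) → (1,2) → (1,1) → (2,1) → (3,2) → (3,3) → (2,4).
Since 6 matches the lower bound, it is optimal.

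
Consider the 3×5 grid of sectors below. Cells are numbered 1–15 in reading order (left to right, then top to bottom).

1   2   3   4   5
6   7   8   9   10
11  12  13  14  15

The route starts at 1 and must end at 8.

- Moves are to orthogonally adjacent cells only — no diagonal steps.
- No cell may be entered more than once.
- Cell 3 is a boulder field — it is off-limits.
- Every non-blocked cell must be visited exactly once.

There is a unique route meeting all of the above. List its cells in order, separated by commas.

1, 2, 7, 6, 11, 12, 13, 14, 15, 10, 5, 4, 9, 8

Need to visit all 14 open cells exactly once, starting at 1 and ending at 8.
Cell 5 has only two open neighbours (10 and 4), so the path must pass straight through it: one of those is the cell it's entered from and the other is where it exits.
Route from 1: right to 2, down to 7, left to 6, down to 11, 4× right (reaching 15), 2× up (reaching 5), left to 4, down to 9, left to 8 — 13 moves in all.
Check: all 14 open cells covered.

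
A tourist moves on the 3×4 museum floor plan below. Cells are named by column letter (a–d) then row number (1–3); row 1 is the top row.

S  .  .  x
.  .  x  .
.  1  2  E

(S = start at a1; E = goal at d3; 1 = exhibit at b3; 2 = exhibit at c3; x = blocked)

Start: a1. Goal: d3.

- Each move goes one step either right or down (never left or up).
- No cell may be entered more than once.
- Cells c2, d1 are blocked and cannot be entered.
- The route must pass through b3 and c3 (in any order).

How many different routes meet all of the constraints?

3

A right/down-only route from a1 to d3 makes exactly 2 down-moves and 3 right-moves in some order.
With no other constraints that would be C(5,2) = 10 routes.
A monotone route can only reach the required cells in the order b3, c3, so split there and multiply the segment counts (each segment already excludes blocked cells): a1→b3: 3; b3→c3: 1; c3→d3: 1; product = 3.
That gives 3 routes.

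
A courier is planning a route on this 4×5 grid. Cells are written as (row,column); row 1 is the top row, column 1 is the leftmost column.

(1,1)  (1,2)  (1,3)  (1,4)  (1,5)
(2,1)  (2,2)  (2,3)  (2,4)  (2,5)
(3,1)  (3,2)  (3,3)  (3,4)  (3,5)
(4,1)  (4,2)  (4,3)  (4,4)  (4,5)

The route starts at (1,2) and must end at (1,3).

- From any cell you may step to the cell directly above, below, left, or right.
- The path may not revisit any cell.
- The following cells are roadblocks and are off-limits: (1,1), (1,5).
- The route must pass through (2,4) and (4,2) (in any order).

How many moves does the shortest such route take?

Any route passes through (2,4) and (4,2) in some order between (1,2) and (1,3). Summing Manhattan distances along each leg and taking the cheapest ordering ((1,2) → (4,2) → (2,4) → (1,3)) gives a lower bound of 3 + 4 + 2 = 9 moves.
A route of 9 moves achieves this: (1,2) → (2,2) → (3,2) → (4,2) → (4,3) → (3,3) → (2,3) → (2,4) → (1,4) → (1,3).
Since 9 matches the lower bound, it is optimal.

9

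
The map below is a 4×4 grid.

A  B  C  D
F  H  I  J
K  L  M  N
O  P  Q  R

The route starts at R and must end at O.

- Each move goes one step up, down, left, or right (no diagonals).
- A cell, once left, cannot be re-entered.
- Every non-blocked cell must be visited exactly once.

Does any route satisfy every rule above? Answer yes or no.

yes

One route that works: R → N → J → D → C → I → M → Q → P → L → H → B → A → F → K → O.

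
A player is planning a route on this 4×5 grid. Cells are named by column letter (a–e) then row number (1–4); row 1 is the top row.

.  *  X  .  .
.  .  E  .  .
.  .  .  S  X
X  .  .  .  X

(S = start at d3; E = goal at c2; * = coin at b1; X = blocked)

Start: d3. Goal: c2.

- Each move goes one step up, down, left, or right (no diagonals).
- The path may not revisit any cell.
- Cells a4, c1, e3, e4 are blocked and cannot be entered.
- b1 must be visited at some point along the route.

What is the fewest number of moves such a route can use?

8

Any route passes through b1 somewhere between d3 and c2. Summing Manhattan distances along the two legs (d3 → b1 → c2) gives a lower bound of 4 + 2 = 6 moves.
The shortest route satisfying every rule uses 8 moves: d3 → c3 → b3 → a3 → a2 → a1 → b1 → b2 → c2.
The no-revisit rule (legs can't share cells) pushes the minimum above the 6-move bound; an exhaustive check rules out every length from 6 to 7, leaving 8 as the minimum.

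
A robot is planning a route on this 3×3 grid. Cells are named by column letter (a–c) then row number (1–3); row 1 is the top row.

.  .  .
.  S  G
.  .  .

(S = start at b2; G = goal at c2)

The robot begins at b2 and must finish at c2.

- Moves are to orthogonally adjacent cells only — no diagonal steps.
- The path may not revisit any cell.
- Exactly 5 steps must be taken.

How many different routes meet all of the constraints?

Need simple routes of exactly 5 moves from b2 to c2 (Manhattan distance 1, so 2 moves are spent on a detour and 2 undoing it).
Enumerating: b2 a2 a1 b1 c1 c2 | b2 a2 a3 b3 c3 c2.
That gives 2 routes.

2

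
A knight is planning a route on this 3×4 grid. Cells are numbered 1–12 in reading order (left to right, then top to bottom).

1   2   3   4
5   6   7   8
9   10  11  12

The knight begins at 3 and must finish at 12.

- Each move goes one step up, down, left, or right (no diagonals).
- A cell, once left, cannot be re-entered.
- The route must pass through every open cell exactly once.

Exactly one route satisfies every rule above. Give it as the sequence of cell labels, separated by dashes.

Need to visit all 12 open cells exactly once, starting at 3 and ending at 12.
Route from 3: right to 4, down to 8, 2× left (reaching 6), up to 2, left to 1, 2× down (reaching 9), 3× right (reaching 12) — 11 moves in all.
Check: all 12 open cells covered.

3 - 4 - 8 - 7 - 6 - 2 - 1 - 5 - 9 - 10 - 11 - 12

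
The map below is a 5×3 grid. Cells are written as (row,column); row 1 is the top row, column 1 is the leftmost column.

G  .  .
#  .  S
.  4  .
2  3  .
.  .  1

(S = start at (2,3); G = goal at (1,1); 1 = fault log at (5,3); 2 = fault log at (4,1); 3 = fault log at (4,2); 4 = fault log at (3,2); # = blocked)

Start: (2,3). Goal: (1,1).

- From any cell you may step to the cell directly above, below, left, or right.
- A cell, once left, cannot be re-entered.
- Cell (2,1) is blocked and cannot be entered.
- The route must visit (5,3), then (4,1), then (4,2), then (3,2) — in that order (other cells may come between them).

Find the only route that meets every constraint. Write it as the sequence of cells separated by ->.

The waypoints must appear in the order (5,3), (4,1), (4,2), (3,2), with no cell reused.
Route from (2,3): 3× down (reaching (5,3)), 2× left (reaching (5,1)), up to (4,1), right to (4,2), 3× up (reaching (1,2)), left to (1,1) — 11 moves in all.
Check: order respected (1 at step 3, 2 at step 6, 3 at step 7, 4 at step 8).

(2,3) -> (3,3) -> (4,3) -> (5,3) -> (5,2) -> (5,1) -> (4,1) -> (4,2) -> (3,2) -> (2,2) -> (1,2) -> (1,1)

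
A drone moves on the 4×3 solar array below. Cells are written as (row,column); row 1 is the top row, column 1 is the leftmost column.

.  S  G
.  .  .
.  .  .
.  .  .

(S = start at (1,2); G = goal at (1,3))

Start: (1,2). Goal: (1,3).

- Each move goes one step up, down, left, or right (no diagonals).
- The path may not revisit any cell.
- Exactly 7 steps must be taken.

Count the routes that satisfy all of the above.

5

Need simple routes of exactly 7 moves from (1,2) to (1,3) (Manhattan distance 1, so 3 moves are spent on a detour and 3 undoing it).
Enumerating: (1,2) (2,2) (3,2) (4,2) (4,3) (3,3) (2,3) (1,3) | (1,2) (2,2) (2,1) (3,1) (3,2) (3,3) (2,3) (1,3) | (1,2) (1,1) (2,1) (3,1) (3,2) (2,2) (2,3) (1,3) | (1,2) (1,1) (2,1) (3,1) (3,2) (3,3) (2,3) (1,3) | (1,2) (1,1) (2,1) (2,2) (3,2) (3,3) (2,3) (1,3).
That gives 5 routes.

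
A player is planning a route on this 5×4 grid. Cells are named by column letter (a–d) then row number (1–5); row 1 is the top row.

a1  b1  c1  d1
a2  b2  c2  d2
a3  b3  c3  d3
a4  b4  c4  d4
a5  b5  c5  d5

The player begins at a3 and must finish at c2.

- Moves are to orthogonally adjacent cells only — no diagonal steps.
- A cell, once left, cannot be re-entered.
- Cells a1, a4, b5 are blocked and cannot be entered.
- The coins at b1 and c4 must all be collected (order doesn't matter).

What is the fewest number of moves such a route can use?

Any route passes through b1 and c4 in some order between a3 and c2. Summing Manhattan distances along each leg and taking the cheapest ordering (a3 → c4 → b1 → c2) gives a lower bound of 3 + 4 + 2 = 9 moves.
The shortest route satisfying every rule uses 11 moves: a3 → a2 → b2 → b1 → c1 → d1 → d2 → d3 → d4 → c4 → c3 → c2.
The no-revisit rule (legs can't share cells) pushes the minimum above the 9-move bound; an exhaustive check rules out every length from 9 to 10, leaving 11 as the minimum.

11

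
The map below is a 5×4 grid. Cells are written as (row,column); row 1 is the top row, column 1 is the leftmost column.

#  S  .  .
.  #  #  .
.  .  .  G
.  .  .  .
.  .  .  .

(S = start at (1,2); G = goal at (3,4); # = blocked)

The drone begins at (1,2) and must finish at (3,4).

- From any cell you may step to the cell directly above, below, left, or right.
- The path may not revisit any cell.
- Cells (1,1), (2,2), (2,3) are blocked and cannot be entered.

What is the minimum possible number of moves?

The Manhattan distance from (1,2) to (3,4) is |1−3| + |2−4| = 4, so at least 4 moves are needed.
A route of 4 moves achieves this: (1,2) → (1,3) → (1,4) → (2,4) → (3,4).
Since 4 matches the lower bound, it is optimal.

4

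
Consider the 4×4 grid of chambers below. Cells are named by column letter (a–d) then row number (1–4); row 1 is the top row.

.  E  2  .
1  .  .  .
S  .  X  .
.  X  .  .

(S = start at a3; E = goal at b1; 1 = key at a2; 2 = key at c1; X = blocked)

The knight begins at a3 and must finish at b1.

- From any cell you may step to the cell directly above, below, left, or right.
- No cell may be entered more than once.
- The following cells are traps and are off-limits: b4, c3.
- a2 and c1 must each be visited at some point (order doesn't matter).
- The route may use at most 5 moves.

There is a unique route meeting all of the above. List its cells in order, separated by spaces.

a3 a2 b2 c2 c1 b1

The budget equals the shortest possible length, so every move has to be on a shortest route through the required cells.
Route from a3: up 1 to a2, right 2 to c2, up 1 to c1, left 1 to b1 — 5 moves in all.
Check: all required cells visited; 5 ≤ 5 moves.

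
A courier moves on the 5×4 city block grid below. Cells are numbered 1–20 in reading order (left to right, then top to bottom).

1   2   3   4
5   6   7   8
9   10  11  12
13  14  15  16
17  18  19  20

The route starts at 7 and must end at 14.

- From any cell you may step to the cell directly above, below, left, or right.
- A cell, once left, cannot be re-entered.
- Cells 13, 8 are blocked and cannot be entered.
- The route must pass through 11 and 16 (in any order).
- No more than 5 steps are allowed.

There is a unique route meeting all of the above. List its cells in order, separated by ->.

7 -> 11 -> 12 -> 16 -> 15 -> 14

The budget equals the shortest possible length, so every move has to be on a shortest route through the required cells.
Route from 7: down 1 to 11, right 1 to 12, down 1 to 16, left 2 to 14 — 5 moves in all.
Check: all required cells visited; 5 ≤ 5 moves.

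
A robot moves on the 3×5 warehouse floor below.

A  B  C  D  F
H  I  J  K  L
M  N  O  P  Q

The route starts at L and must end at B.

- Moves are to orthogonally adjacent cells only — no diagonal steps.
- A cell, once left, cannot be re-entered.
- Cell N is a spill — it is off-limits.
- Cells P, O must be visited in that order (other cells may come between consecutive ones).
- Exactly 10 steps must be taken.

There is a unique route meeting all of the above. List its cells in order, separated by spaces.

The waypoints must appear in the order P, O, with no cell reused.
Route from L: up to F, left to D, 2× down (reaching P), left to O, up to J, 2× left (reaching H), up to A, right to B — 10 moves in all.
Check: order respected (P at step 4, O at step 5); 10 moves as required.

L F D K P O J I H A B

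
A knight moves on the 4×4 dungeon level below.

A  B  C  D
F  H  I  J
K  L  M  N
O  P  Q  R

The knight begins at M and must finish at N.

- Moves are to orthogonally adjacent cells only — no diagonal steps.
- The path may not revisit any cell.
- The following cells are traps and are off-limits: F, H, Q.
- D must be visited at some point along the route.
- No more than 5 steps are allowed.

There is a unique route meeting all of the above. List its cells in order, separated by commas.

M, I, C, D, J, N

Any route must reach D and still end at N within 5 moves, so the order of the required stops is forced.
Route from M: up 2 to C, right 1 to D, down 2 to N — 5 moves in all.
Check: all required cells visited; 5 ≤ 5 moves.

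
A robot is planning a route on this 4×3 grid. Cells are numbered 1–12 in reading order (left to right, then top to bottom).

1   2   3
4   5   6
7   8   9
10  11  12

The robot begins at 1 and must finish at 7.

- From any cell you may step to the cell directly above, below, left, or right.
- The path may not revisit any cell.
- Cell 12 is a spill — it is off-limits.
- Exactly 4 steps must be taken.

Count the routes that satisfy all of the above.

3

Need simple routes of exactly 4 moves from 1 to 7 (Manhattan distance 2, so 1 moves are spent on a detour and 1 undoing it).
Enumerating: 1 4 5 8 7 | 1 2 5 8 7 | 1 2 5 4 7.
That gives 3 routes.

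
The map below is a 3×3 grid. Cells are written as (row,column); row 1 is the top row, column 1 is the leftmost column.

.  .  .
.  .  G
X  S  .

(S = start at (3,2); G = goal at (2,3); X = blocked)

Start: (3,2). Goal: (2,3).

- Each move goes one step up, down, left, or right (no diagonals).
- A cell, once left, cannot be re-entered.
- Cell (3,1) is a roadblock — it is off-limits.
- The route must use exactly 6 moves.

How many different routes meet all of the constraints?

Need simple routes of exactly 6 moves from (3,2) to (2,3) (Manhattan distance 2, so 2 moves are spent on a detour and 2 undoing it).
Enumerating: (3,2) (2,2) (2,1) (1,1) (1,2) (1,3) (2,3).
That gives 1 route.

1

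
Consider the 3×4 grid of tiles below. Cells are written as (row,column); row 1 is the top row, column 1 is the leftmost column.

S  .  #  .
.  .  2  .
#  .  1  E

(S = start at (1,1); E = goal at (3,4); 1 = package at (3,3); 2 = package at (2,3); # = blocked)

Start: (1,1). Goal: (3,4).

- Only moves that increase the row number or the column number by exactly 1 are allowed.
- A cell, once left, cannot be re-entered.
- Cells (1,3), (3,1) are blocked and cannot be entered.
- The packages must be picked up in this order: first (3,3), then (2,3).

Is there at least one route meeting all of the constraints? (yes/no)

(2,3) lies above (3,3), so going from (3,3) to (2,3) would need an upward move — but moves only go right/down, so (3,3) cannot be visited before (2,3).

no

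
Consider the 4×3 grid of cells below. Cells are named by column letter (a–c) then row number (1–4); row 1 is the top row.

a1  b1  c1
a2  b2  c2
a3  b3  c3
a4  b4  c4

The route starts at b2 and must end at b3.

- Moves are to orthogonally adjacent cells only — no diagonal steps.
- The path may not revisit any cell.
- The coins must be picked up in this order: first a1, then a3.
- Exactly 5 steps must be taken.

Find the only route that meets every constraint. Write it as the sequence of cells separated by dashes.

b2 - b1 - a1 - a2 - a3 - b3

The waypoints must appear in the order a1, a3, with no cell reused.
Route from b2: up 1 to b1, left 1 to a1, down 2 to a3, right 1 to b3 — 5 moves in all.
Check: order respected (a1 at step 2, a3 at step 4); 5 moves as required.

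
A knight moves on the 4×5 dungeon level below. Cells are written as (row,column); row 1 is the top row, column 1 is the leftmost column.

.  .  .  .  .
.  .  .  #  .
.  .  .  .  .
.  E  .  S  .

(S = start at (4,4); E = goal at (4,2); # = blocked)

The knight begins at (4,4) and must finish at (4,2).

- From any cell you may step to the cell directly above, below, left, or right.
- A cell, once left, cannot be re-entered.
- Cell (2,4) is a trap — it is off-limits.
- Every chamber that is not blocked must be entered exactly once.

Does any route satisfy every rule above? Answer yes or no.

no

Colour the cells like a checkerboard: each orthogonal step flips colour, so a Hamiltonian route alternates colours. Here there are 9 cells of one colour and 10 of the other, with start on the same colour as the goal — the counts and endpoints can't be arranged into an alternating sequence of length 19, so no Hamiltonian route exists.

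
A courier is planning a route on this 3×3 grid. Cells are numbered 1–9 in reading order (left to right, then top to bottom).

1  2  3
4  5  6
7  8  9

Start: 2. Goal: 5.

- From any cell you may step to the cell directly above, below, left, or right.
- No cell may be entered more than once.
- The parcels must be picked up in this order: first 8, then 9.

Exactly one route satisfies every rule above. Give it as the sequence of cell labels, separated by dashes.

2 - 1 - 4 - 7 - 8 - 9 - 6 - 5

The waypoints must appear in the order 8, 9, with no cell reused.
Route from 2: left 1 to 1, down 2 to 7, right 2 to 9, up 1 to 6, left 1 to 5 — 7 moves in all.
Check: order respected (8 at step 4, 9 at step 5).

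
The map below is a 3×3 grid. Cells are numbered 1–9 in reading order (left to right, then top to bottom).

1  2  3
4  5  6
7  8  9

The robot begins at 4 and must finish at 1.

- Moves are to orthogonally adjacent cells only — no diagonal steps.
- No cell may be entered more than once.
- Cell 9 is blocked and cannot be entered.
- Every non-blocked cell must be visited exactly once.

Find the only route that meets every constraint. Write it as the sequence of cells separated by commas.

4, 7, 8, 5, 6, 3, 2, 1

Need to visit all 8 open cells exactly once, starting at 4 and ending at 1.
Route from 4: down to 7, right to 8, up to 5, right to 6, up to 3, 2× left (reaching 1) — 7 moves in all.
Check: all 8 open cells covered.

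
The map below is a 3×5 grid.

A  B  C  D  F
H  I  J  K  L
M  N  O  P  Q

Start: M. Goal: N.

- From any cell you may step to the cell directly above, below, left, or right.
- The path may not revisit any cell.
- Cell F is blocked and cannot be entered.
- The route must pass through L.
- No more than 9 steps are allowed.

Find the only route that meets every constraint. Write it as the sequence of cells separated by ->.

The budget equals the shortest possible length, so every move has to be on a shortest route through the required cells.
Route from M: up to H, 4× right (reaching L), down to Q, 3× left (reaching N) — 9 moves in all.
Check: all required cells visited; 9 ≤ 9 moves.

M -> H -> I -> J -> K -> L -> Q -> P -> O -> N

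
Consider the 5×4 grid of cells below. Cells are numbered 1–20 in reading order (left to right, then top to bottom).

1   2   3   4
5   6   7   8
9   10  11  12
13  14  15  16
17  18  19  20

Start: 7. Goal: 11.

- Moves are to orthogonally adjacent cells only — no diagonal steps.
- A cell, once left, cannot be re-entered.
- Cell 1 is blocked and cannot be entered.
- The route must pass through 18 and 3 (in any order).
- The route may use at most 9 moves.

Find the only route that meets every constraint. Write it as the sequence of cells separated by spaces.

The budget equals the shortest possible length, so every move has to be on a shortest route through the required cells.
Route from 7: up to 3, left to 2, 4× down (reaching 18), right to 19, 2× up (reaching 11) — 9 moves in all.
Check: all required cells visited; 9 ≤ 9 moves.

7 3 2 6 10 14 18 19 15 11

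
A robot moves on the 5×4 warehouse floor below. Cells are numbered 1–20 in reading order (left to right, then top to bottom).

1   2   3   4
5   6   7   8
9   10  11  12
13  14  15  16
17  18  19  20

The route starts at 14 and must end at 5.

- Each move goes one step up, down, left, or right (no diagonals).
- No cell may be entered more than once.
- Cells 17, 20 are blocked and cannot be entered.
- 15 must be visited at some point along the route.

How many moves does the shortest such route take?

Any route passes through 15 somewhere between 14 and 5. Summing Manhattan distances along the two legs (14 → 15 → 5) gives a lower bound of 1 + 4 = 5 moves.
A route of 5 moves achieves this: 14 → 15 → 11 → 7 → 6 → 5.
Since 5 matches the lower bound, it is optimal.

5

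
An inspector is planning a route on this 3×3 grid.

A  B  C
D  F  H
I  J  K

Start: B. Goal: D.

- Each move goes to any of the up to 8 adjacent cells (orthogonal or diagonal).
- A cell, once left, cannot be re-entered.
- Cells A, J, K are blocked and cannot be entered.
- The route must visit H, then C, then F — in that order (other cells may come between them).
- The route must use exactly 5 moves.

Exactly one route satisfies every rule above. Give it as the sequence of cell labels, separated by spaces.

B H C F I D

The waypoints must appear in the order H, C, F, with no cell reused.
Route from B: down-right to H, up to C, 2× down-left (reaching I), up to D — 5 moves in all.
Check: order respected (H at step 1, C at step 2, F at step 3); 5 moves as required.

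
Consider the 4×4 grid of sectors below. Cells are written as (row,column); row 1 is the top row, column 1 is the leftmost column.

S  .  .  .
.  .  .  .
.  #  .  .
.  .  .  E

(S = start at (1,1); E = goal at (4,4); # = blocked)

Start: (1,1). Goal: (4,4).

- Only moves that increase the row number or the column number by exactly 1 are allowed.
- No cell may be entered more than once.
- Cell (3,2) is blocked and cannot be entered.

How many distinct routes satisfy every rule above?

11

A right/down-only route from (1,1) to (4,4) makes exactly 3 down-moves and 3 right-moves in some order.
With no other constraints that would be C(6,3) = 20 routes.
Subtract routes through each blocked cell (inclusion–exclusion for overlaps): − through (3,2): 9 → 11.
That gives 11 routes.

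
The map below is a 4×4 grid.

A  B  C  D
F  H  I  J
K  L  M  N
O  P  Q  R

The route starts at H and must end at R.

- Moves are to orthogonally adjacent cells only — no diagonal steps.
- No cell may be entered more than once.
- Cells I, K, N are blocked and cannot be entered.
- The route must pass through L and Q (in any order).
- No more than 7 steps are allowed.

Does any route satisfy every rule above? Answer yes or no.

One route that works: H → L → P → Q → R.

yes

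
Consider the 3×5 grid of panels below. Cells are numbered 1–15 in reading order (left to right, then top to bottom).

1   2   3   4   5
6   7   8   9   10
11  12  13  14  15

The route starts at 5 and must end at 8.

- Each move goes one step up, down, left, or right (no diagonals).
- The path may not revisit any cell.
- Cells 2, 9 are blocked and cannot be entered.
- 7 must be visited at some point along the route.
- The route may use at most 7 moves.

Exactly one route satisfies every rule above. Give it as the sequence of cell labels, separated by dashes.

Any route must reach 7 and still end at 8 within 7 moves, so the order of the required stops is forced.
Route from 5: 2× down (reaching 15), 3× left (reaching 12), up to 7, right to 8 — 7 moves in all.
Check: all required cells visited; 7 ≤ 7 moves.

5 - 10 - 15 - 14 - 13 - 12 - 7 - 8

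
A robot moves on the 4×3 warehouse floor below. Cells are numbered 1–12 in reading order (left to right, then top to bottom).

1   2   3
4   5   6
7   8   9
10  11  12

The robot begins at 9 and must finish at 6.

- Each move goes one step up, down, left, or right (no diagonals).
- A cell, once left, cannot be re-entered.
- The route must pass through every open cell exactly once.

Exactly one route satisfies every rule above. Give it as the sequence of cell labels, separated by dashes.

Need to visit all 12 open cells exactly once, starting at 9 and ending at 6.
Cell 3 has only two open neighbours (6 and 2), so the path must pass straight through it: one of those is the cell it's entered from and the other is where it exits.
Route from 9: down 1 to 12, left 2 to 10, up 1 to 7, right 1 to 8, up 1 to 5, left 1 to 4, up 1 to 1, right 2 to 3, down 1 to 6 — 11 moves in all.
Check: all 12 open cells covered.

9 - 12 - 11 - 10 - 7 - 8 - 5 - 4 - 1 - 2 - 3 - 6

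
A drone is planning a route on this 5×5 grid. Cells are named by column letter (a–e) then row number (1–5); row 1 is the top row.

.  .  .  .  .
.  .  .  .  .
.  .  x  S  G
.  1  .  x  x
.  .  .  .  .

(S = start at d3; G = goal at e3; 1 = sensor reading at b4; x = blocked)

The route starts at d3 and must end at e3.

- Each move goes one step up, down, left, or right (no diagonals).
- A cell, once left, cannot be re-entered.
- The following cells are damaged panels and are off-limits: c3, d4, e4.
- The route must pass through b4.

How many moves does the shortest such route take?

15

Any route passes through b4 somewhere between d3 and e3. Summing Manhattan distances along the two legs (d3 → b4 → e3) gives a lower bound of 3 + 4 = 7 moves.
That bound ignores the blocked cells. Measuring each leg by the fewest moves that actually steer around them (d3→b4: 5; b4→e3: 6) raises the lower bound to 11.
The shortest route satisfying every rule uses 15 moves: d3 → d2 → c2 → b2 → b3 → b4 → a4 → a3 → a2 → a1 → b1 → c1 → d1 → e1 → e2 → e3.
The no-revisit rule (legs can't share cells) pushes the minimum above the 11-move bound; an exhaustive check rules out every length from 11 to 14 (on a 4-connected grid the length of any start-to-goal walk has the same parity as the Manhattan bound, so only lengths 11, 13, 15, … need checking), leaving 15 as the minimum.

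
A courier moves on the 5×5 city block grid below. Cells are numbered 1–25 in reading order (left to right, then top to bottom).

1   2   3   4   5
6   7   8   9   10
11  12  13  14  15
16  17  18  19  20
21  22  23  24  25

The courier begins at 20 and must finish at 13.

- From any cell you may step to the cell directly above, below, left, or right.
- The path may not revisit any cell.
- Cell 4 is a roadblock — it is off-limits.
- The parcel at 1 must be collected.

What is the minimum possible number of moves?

Any route passes through 1 somewhere between 20 and 13. Summing Manhattan distances along the two legs (20 → 1 → 13) gives a lower bound of 7 + 4 = 11 moves.
A route of 11 moves achieves this: 20 → 15 → 10 → 9 → 8 → 3 → 2 → 1 → 6 → 11 → 12 → 13.
Since 11 matches the lower bound, it is optimal.

11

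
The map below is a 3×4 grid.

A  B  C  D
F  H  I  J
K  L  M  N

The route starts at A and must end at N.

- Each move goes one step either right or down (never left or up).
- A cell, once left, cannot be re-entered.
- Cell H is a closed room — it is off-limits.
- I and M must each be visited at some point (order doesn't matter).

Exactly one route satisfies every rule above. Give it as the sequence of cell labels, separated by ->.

A -> B -> C -> I -> M -> N

Moves only go right or down, so the column and row indices never decrease.
Route from A: 2× right (reaching C), 2× down (reaching M), right to N — 5 moves in all.
Check: all required cells visited.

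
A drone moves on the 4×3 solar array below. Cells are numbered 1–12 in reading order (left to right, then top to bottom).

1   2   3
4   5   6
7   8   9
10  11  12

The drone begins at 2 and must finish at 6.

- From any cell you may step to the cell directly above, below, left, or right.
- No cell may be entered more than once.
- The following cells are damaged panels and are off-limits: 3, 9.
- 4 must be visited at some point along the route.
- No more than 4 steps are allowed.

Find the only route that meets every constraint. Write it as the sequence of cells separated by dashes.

The 4-move cap with required stops at 4 leaves no slack for detours.
Route from 2: left to 1, down to 4, 2× right (reaching 6) — 4 moves in all.
Check: all required cells visited; 4 ≤ 4 moves.

2 - 1 - 4 - 5 - 6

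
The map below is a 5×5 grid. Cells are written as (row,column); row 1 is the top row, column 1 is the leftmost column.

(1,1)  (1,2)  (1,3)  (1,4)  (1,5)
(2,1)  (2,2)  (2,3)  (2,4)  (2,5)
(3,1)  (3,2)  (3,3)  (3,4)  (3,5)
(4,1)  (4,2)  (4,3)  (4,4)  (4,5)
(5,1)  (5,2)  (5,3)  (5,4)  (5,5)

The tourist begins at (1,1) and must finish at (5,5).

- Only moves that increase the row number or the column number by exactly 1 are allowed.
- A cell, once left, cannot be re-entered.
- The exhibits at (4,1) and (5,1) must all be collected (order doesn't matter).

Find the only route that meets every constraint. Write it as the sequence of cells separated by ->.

Moves only go right or down, so the column and row indices never decrease.
Route from (1,1): 4× down (reaching (5,1)), 4× right (reaching (5,5)) — 8 moves in all.
Check: all required cells visited.

(1,1) -> (2,1) -> (3,1) -> (4,1) -> (5,1) -> (5,2) -> (5,3) -> (5,4) -> (5,5)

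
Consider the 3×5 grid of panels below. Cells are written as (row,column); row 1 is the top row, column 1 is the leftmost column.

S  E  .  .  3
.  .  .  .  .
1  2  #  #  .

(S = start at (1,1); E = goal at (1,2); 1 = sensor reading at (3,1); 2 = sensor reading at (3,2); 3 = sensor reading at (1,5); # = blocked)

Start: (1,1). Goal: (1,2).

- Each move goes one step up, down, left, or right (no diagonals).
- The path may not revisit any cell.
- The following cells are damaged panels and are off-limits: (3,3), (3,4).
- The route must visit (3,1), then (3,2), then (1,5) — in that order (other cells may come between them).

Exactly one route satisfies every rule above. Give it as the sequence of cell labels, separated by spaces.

(1,1) (2,1) (3,1) (3,2) (2,2) (2,3) (2,4) (2,5) (1,5) (1,4) (1,3) (1,2)

The waypoints must appear in the order (3,1), (3,2), (1,5), with no cell reused.
Route from (1,1): down 2 to (3,1), right 1 to (3,2), up 1 to (2,2), right 3 to (2,5), up 1 to (1,5), left 3 to (1,2) — 11 moves in all.
Check: order respected (1 at step 2, 2 at step 3, 3 at step 8).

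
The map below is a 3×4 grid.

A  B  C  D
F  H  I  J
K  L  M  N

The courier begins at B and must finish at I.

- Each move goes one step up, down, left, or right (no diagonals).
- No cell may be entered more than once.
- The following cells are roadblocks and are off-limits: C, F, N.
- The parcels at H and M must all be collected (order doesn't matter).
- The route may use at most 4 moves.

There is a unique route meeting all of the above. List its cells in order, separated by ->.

Any route must reach H and M and still end at I within 4 moves, so the order of the required stops is forced.
Route from B: 2× down (reaching L), right to M, up to I — 4 moves in all.
Check: all required cells visited; 4 ≤ 4 moves.

B -> H -> L -> M -> I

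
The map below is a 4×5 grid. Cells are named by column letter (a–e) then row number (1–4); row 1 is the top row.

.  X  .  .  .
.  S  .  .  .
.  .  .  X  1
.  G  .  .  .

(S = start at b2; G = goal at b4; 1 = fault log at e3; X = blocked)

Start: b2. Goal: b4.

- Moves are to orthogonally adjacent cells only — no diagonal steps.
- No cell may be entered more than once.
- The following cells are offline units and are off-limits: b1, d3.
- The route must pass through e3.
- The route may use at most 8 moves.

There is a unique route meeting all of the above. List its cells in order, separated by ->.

The budget equals the shortest possible length, so every move has to be on a shortest route through the required cells.
Route from b2: 3× right (reaching e2), 2× down (reaching e4), 3× left (reaching b4) — 8 moves in all.
Check: all required cells visited; 8 ≤ 8 moves.

b2 -> c2 -> d2 -> e2 -> e3 -> e4 -> d4 -> c4 -> b4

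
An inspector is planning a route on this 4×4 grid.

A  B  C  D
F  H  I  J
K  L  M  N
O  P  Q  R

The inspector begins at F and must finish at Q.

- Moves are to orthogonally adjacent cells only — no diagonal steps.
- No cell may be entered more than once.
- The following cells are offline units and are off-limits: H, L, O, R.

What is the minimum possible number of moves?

6

The Manhattan distance from F to Q is |2−4| + |1−3| = 4, so at least 4 moves are needed.
That bound ignores the blocked cells. Measuring each leg by the fewest moves that actually steer around them (F→Q: 6) raises the lower bound to 6.
A route of 6 moves exists: F → A → B → C → I → M → Q.
Since 6 matches that lower bound, it is optimal.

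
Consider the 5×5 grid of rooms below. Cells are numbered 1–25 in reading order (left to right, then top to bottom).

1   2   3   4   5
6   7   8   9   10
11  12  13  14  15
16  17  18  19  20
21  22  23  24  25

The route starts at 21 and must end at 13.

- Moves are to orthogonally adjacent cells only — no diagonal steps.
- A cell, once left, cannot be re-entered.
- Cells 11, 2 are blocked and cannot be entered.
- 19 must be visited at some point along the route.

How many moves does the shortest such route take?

6

Any route passes through 19 somewhere between 21 and 13. Summing Manhattan distances along the two legs (21 → 19 → 13) gives a lower bound of 4 + 2 = 6 moves.
A route of 6 moves achieves this: 21 → 16 → 17 → 18 → 19 → 14 → 13.
Since 6 matches the lower bound, it is optimal.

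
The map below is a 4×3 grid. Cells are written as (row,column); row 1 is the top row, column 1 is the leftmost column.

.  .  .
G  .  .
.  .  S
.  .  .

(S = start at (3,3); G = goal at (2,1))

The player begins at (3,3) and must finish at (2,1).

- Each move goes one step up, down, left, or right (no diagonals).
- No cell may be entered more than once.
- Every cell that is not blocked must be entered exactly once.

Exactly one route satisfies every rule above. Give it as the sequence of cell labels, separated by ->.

Need to visit all 12 open cells exactly once, starting at (3,3) and ending at (2,1).
Cell (4,1) has only two open neighbours ((3,1) and (4,2)), so the path must pass straight through it: one of those is the cell it's entered from and the other is where it exits.
Route from (3,3): down to (4,3), 2× left (reaching (4,1)), up to (3,1), right to (3,2), up to (2,2), right to (2,3), up to (1,3), 2× left (reaching (1,1)), down to (2,1) — 11 moves in all.
Check: all 12 open cells covered.

(3,3) -> (4,3) -> (4,2) -> (4,1) -> (3,1) -> (3,2) -> (2,2) -> (2,3) -> (1,3) -> (1,2) -> (1,1) -> (2,1)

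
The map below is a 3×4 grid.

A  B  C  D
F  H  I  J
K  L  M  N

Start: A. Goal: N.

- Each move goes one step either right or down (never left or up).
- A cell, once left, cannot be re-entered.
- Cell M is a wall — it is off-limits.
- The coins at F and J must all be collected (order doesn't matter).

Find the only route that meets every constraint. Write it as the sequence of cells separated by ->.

A -> F -> H -> I -> J -> N

Moves only go right or down, so the column and row indices never decrease.
Route from A: down 1 to F, right 3 to J, down 1 to N — 5 moves in all.
Check: all required cells visited.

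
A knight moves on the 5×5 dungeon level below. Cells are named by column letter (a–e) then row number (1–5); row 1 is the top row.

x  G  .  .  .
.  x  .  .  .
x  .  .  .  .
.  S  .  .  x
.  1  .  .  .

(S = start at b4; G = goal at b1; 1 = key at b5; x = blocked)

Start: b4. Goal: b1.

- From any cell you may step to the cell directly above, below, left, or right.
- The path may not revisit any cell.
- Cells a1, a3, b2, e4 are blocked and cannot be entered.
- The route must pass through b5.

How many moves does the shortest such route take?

Any route passes through b5 somewhere between b4 and b1. Summing Manhattan distances along the two legs (b4 → b5 → b1) gives a lower bound of 1 + 4 = 5 moves.
That bound ignores the blocked cells. Measuring each leg by the fewest moves that actually steer around them (b4→b5: 1; b5→b1: 6) raises the lower bound to 7.
A route of 7 moves exists: b4 → b5 → c5 → c4 → c3 → c2 → c1 → b1.
Since 7 matches that lower bound, it is optimal.

7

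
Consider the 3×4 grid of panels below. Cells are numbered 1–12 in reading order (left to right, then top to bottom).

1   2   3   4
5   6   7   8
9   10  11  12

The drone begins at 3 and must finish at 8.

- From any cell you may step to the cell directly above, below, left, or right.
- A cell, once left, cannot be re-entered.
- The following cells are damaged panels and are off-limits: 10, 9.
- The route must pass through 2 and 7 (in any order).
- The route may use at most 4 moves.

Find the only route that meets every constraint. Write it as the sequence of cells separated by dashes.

The budget equals the shortest possible length, so every move has to be on a shortest route through the required cells.
Route from 3: left to 2, down to 6, 2× right (reaching 8) — 4 moves in all.
Check: all required cells visited; 4 ≤ 4 moves.

3 - 2 - 6 - 7 - 8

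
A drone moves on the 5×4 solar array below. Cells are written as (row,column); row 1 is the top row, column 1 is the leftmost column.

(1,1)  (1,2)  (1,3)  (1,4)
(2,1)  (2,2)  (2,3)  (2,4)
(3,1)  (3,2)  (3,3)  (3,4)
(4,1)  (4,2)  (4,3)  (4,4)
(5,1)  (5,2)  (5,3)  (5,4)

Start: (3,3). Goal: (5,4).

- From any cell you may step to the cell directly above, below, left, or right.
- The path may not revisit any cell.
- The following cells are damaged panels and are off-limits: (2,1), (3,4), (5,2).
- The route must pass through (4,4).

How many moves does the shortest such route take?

Any route passes through (4,4) somewhere between (3,3) and (5,4). Summing Manhattan distances along the two legs ((3,3) → (4,4) → (5,4)) gives a lower bound of 2 + 1 = 3 moves.
A route of 3 moves achieves this: (3,3) → (4,3) → (4,4) → (5,4).
Since 3 matches the lower bound, it is optimal.

3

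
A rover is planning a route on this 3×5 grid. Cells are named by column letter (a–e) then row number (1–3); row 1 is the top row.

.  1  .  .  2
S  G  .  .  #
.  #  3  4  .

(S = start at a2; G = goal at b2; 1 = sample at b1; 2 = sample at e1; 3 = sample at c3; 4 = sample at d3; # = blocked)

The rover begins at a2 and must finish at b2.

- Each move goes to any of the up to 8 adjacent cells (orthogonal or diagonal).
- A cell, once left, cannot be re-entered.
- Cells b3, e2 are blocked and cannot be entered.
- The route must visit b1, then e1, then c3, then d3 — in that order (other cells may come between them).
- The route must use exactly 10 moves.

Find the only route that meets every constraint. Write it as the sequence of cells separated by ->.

The waypoints must appear in the order b1, e1, c3, d3, with no cell reused.
Route from a2: up 1 to a1, right 4 to e1, down-left 2 to c3, right 1 to d3, up-left 1 to c2, left 1 to b2 — 10 moves in all.
Check: order respected (1 at step 2, 2 at step 5, 3 at step 7, 4 at step 8); 10 moves as required.

a2 -> a1 -> b1 -> c1 -> d1 -> e1 -> d2 -> c3 -> d3 -> c2 -> b2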